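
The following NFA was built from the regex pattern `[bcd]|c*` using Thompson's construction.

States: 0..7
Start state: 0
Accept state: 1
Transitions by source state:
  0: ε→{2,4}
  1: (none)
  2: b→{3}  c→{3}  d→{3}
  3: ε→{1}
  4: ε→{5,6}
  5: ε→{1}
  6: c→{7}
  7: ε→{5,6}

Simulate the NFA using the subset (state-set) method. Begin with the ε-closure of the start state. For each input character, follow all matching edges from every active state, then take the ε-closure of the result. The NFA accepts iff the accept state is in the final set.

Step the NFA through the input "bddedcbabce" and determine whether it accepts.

initial (ε-close {0}): {0,1,2,4,5,6}
'b' @ 1: {1,3}  [accepting]
'd' @ 2: {}  — state set empty
rest 'dedcbabce' ignored (set empty)
final: {}; accept 1 not in set

Answer: REJECT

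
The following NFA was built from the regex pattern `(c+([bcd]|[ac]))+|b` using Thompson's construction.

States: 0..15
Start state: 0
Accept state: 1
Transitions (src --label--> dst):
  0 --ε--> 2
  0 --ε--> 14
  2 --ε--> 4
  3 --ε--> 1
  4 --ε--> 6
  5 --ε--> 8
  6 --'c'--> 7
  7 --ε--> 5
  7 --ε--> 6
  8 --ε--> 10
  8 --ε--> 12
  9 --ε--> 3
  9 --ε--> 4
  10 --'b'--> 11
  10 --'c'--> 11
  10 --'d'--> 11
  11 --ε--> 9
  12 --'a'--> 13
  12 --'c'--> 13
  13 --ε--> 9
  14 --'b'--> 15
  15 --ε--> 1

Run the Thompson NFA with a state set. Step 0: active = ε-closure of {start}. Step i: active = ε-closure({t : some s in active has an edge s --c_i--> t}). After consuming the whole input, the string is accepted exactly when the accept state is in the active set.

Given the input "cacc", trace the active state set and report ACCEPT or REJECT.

Answer: ACCEPT

Trace:
start: ε-closure({0}) = {0,2,4,6,14}
'c' @ 1: {5,6,7,8,10,12}
'a' @ 2: {1,3,4,6,9,13}  [accepting]
'c' @ 3: {5,6,7,8,10,12}
'c' @ 4: {1,3,4,5,6,7,8,9,10,11,12,13}  [accepting]
after full input: {1,3,4,5,6,7,8,9,10,11,12,13}  (accept=1 in)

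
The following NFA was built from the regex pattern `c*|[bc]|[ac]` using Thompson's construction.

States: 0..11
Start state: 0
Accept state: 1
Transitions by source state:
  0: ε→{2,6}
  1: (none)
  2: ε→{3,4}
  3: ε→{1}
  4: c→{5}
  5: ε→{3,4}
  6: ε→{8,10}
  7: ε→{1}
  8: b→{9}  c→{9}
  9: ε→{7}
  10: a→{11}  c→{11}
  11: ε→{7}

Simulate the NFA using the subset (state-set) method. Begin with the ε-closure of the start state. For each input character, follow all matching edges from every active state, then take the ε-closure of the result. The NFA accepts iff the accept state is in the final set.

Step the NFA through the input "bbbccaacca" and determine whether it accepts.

start: ε-closure({0}) = {0,1,2,3,4,6,8,10}
'b' @ 1: {1,7,9}  ✓accept
'b' @ 2: {}  — no active states
rest 'bccaacca' ignored (set empty)
end set {} — state 1 not in

Answer: REJECT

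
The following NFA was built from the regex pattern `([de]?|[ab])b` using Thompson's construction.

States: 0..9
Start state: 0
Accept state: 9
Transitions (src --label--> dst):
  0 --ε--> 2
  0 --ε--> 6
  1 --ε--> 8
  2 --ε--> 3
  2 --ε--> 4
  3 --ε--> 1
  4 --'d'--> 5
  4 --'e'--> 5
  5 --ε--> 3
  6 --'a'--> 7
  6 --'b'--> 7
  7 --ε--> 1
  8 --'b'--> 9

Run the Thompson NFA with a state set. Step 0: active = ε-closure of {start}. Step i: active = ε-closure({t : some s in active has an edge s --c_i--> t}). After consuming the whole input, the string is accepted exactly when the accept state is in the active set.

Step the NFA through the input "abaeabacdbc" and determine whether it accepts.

Answer: REJECT

Derivation:
initial (ε-close {0}): {0,1,2,3,4,6,8}
'a' @ 1: {1,7,8}
'b' @ 2: {9}  ✓accept
'a' @ 3: {}  — no active states
rest 'eabacdbc' ignored (set empty)
after full input: {}  (accept=9 not in)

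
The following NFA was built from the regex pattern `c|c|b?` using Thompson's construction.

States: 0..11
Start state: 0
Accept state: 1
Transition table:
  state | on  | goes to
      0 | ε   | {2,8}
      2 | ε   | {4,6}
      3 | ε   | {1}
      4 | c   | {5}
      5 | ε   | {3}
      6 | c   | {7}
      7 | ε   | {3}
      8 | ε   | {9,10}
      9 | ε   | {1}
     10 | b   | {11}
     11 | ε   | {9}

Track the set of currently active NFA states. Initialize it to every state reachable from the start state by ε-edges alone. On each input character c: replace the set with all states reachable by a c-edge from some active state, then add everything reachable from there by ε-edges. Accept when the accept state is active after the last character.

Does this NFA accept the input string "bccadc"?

initial (ε-close {0}): {0,1,2,4,6,8,9,10}
'b' @ 1: {1,9,11}  (accept∈set)
'c' @ 2: {}  — state set empty
rest 'cadc' ignored (set empty)
final: {}; accept 1 not in set

Answer: REJECT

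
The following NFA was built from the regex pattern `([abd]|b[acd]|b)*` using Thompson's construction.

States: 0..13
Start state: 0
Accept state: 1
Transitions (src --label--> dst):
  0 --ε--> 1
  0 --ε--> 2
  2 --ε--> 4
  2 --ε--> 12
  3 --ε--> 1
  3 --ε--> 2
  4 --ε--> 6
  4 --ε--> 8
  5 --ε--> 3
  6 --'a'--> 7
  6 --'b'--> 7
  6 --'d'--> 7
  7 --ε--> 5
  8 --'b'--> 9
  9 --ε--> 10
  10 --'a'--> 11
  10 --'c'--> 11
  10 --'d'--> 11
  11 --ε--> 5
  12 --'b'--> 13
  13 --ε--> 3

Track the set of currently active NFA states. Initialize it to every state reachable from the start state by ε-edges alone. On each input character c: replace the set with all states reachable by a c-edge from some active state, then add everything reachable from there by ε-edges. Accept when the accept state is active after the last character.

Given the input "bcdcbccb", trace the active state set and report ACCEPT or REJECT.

Answer: REJECT

Trace:
S₀ = ε-closure({0}) = {0,1,2,4,6,8,12}
'b' @ 1: {1,2,3,4,5,6,7,8,9,10,12,13}  (accept∈set)
'c' @ 2: {1,2,3,4,5,6,8,11,12}  (accept∈set)
'd' @ 3: {1,2,3,4,5,6,7,8,12}  (accept∈set)
'c' @ 4: {}  — dead — no transitions
rest 'bccb' ignored (set empty)
end set {} — state 1 not in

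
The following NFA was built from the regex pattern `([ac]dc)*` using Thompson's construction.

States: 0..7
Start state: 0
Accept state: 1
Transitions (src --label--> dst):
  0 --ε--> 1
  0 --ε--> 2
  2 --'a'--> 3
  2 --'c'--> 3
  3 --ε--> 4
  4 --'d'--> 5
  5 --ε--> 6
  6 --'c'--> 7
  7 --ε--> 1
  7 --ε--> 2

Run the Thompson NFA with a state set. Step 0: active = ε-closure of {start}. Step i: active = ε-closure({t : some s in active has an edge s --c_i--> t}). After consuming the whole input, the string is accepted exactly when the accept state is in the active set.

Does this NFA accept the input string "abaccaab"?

Answer: REJECT

Trace:
S₀ = ε-closure({0}) = {0,1,2}
'a' @ 1: {3,4}
'b' @ 2: {}  — state set empty
rest 'accaab' ignored (set empty)
final: {}; accept 1 not in set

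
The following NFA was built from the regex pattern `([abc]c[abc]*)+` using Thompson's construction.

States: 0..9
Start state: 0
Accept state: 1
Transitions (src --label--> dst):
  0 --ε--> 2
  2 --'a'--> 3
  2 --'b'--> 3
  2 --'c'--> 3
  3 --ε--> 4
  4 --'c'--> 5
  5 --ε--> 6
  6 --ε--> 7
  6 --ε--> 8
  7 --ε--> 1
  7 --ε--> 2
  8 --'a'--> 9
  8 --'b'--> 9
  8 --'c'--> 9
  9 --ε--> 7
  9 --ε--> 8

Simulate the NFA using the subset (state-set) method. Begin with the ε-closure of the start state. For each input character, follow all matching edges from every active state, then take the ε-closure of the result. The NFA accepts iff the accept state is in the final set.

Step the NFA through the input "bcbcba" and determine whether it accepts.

Answer: ACCEPT

Steps:
initial (ε-close {0}): {0,2}
'b' @ 1: {3,4}
'c' @ 2: {1,2,5,6,7,8}  [accepting]
'b' @ 3: {1,2,3,4,7,8,9}  [accepting]
'c' @ 4: {1,2,3,4,5,6,7,8,9}  [accepting]
'b' @ 5: {1,2,3,4,7,8,9}  [accepting]
'a' @ 6: {1,2,3,4,7,8,9}  [accepting]
after full input: {1,2,3,4,7,8,9}  (accept=1 in)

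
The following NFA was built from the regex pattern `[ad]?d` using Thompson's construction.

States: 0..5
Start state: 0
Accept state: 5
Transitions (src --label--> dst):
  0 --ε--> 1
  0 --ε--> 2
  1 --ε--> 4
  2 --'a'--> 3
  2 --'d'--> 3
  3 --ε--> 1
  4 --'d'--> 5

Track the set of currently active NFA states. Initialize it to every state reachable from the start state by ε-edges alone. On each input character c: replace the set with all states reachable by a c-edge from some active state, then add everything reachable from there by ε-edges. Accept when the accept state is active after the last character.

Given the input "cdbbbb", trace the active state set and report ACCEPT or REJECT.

Answer: REJECT

Trace:
S₀ = ε-closure({0}) = {0,1,2,4}
'c' @ 1: {}  — no active states
rest 'dbbbb' ignored (set empty)
end set {} — state 5 not in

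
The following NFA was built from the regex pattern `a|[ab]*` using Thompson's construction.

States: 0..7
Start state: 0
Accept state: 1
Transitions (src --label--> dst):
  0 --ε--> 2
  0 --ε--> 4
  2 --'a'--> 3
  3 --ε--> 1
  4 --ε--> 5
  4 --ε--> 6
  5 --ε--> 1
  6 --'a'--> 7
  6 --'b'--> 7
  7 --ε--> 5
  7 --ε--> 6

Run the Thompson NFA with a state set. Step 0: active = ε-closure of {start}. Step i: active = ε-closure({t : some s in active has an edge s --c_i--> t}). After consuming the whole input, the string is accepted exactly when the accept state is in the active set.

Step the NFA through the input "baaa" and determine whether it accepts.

initial (ε-close {0}): {0,1,2,4,5,6}
'b' @ 1: {1,5,6,7}  (accept∈set)
'a' @ 2: {1,5,6,7}  (accept∈set)
'a' @ 3: {1,5,6,7}  (accept∈set)
'a' @ 4: {1,5,6,7}  (accept∈set)
end set {1,5,6,7} — state 1 in

Answer: ACCEPT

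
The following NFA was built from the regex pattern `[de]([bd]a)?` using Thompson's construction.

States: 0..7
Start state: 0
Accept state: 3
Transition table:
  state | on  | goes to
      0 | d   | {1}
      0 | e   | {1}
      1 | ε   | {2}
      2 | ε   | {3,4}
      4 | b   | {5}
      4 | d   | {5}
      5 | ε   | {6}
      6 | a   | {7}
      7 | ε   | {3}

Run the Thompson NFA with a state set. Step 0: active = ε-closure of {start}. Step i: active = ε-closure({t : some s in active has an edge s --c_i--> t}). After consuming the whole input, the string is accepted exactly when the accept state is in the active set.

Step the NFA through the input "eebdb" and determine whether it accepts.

Answer: REJECT

Trace:
S₀ = ε-closure({0}) = {0}
'e' @ 1: {1,2,3,4}  [accepting]
'e' @ 2: {}  — no active states
rest 'bdb' ignored (set empty)
final: {}; accept 3 not in set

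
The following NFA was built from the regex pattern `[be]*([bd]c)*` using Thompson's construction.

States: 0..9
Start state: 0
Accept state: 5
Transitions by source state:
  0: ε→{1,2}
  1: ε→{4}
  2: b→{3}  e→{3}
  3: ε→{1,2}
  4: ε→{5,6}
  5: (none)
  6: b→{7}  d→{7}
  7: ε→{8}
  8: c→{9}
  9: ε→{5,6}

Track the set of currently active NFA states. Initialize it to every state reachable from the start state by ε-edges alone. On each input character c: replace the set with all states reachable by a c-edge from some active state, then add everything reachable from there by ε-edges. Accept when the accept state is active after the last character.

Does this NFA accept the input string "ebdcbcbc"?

Answer: ACCEPT

Derivation:
S₀ = ε-closure({0}) = {0,1,2,4,5,6}
'e' @ 1: {1,2,3,4,5,6}  (accept∈set)
'b' @ 2: {1,2,3,4,5,6,7,8}  (accept∈set)
'd' @ 3: {7,8}
'c' @ 4: {5,6,9}  (accept∈set)
'b' @ 5: {7,8}
'c' @ 6: {5,6,9}  (accept∈set)
'b' @ 7: {7,8}
'c' @ 8: {5,6,9}  (accept∈set)
end set {5,6,9} — state 5 in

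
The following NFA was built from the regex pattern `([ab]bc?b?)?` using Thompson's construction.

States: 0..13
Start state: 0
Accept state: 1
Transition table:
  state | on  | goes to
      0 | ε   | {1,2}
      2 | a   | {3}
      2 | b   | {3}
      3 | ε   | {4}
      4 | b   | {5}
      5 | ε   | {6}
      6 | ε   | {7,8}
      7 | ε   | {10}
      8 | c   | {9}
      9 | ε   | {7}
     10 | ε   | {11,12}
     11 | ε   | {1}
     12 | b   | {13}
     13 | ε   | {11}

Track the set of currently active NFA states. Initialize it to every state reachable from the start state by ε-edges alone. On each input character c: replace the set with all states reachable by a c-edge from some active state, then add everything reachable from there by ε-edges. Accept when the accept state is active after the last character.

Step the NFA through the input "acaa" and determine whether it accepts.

Answer: REJECT

Derivation:
start: ε-closure({0}) = {0,1,2}
'a' @ 1: {3,4}
'c' @ 2: {}  — dead — no transitions
rest 'aa' ignored (set empty)
after full input: {}  (accept=1 not in)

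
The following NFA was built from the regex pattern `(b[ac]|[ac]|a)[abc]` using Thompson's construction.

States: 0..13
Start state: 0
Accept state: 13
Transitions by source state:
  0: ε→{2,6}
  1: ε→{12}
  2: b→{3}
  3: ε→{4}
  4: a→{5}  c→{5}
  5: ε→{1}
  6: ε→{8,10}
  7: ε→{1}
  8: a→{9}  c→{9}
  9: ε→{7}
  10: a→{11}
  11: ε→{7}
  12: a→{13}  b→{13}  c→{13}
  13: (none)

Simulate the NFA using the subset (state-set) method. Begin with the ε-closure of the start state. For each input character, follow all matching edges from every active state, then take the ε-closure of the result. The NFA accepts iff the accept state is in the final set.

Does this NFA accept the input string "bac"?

Answer: ACCEPT

Derivation:
initial (ε-close {0}): {0,2,6,8,10}
'b' @ 1: {3,4}
'a' @ 2: {1,5,12}
'c' @ 3: {13}  [accepting]
end set {13} — state 13 in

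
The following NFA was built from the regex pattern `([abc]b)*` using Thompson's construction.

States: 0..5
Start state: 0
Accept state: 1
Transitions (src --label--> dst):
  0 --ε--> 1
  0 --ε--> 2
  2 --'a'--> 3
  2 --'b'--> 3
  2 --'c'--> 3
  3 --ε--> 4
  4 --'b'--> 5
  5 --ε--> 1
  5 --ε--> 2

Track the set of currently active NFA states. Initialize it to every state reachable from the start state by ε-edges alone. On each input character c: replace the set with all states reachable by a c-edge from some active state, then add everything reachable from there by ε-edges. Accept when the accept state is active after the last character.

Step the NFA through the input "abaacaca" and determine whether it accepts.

start: ε-closure({0}) = {0,1,2}
'a' @ 1: {3,4}
'b' @ 2: {1,2,5}  [accepting]
'a' @ 3: {3,4}
'a' @ 4: {}  — dead — no transitions
rest 'caca' ignored (set empty)
end set {} — state 1 not in

Answer: REJECT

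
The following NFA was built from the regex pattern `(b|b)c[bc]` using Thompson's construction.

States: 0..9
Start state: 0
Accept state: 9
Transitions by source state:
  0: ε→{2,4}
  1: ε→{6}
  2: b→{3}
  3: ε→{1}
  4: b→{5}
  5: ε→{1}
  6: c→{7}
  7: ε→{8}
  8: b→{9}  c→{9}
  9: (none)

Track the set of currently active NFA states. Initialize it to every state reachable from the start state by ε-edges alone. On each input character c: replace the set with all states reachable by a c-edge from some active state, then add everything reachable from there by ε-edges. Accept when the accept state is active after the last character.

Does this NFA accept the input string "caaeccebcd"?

Answer: REJECT

Steps:
start: ε-closure({0}) = {0,2,4}
'c' @ 1: {}  — no active states
rest 'aaeccebcd' ignored (set empty)
final: {}; accept 9 not in set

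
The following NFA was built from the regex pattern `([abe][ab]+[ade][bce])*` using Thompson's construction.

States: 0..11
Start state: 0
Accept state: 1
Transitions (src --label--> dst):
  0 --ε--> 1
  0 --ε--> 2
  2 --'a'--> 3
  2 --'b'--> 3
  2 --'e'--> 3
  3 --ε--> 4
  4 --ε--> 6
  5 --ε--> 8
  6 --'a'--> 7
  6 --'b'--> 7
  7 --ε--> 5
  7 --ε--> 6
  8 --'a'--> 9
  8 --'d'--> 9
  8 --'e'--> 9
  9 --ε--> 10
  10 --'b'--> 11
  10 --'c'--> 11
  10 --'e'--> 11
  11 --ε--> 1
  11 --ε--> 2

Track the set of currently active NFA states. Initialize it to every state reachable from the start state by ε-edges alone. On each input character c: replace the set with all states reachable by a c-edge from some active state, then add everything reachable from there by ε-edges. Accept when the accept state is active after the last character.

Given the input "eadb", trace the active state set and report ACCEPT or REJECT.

Answer: ACCEPT

Trace:
start: ε-closure({0}) = {0,1,2}
'e' @ 1: {3,4,6}
'a' @ 2: {5,6,7,8}
'd' @ 3: {9,10}
'b' @ 4: {1,2,11}  ✓accept
final: {1,2,11}; accept 1 in set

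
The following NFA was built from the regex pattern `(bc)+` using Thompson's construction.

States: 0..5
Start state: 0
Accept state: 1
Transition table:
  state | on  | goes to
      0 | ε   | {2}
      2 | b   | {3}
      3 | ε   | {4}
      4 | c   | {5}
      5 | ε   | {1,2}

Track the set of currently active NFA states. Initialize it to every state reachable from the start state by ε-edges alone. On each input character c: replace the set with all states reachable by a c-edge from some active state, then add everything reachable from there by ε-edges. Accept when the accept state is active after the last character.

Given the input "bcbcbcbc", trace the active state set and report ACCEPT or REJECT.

S₀ = ε-closure({0}) = {0,2}
'b' @ 1: {3,4}
'c' @ 2: {1,2,5}  ✓accept
'b' @ 3: {3,4}
'c' @ 4: {1,2,5}  ✓accept
'b' @ 5: {3,4}
'c' @ 6: {1,2,5}  ✓accept
'b' @ 7: {3,4}
'c' @ 8: {1,2,5}  ✓accept
final: {1,2,5}; accept 1 in set

Answer: ACCEPT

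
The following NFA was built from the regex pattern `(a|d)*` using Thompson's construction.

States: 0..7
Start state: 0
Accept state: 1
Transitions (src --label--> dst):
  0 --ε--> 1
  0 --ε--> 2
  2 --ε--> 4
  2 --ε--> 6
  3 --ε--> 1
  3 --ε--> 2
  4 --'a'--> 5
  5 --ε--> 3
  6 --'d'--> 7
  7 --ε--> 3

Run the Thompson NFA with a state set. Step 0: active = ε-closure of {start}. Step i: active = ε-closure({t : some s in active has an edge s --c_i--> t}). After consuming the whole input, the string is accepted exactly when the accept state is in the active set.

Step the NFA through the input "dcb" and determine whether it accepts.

Answer: REJECT

Trace:
start: ε-closure({0}) = {0,1,2,4,6}
'd' @ 1: {1,2,3,4,6,7}  [accepting]
'c' @ 2: {}  — no active states
rest 'b' ignored (set empty)
after full input: {}  (accept=1 not in)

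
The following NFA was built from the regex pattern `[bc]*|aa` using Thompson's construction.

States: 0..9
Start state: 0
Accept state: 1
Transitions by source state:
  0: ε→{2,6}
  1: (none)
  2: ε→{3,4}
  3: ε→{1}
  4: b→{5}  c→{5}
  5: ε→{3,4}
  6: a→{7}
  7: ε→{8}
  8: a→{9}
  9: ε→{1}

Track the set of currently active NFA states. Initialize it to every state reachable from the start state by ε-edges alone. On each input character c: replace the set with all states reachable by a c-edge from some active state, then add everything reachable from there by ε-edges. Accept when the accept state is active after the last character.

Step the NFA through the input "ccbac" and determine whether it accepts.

S₀ = ε-closure({0}) = {0,1,2,3,4,6}
'c' @ 1: {1,3,4,5}  [accepting]
'c' @ 2: {1,3,4,5}  [accepting]
'b' @ 3: {1,3,4,5}  [accepting]
'a' @ 4: {}  — dead — no transitions
rest 'c' ignored (set empty)
final: {}; accept 1 not in set

Answer: REJECT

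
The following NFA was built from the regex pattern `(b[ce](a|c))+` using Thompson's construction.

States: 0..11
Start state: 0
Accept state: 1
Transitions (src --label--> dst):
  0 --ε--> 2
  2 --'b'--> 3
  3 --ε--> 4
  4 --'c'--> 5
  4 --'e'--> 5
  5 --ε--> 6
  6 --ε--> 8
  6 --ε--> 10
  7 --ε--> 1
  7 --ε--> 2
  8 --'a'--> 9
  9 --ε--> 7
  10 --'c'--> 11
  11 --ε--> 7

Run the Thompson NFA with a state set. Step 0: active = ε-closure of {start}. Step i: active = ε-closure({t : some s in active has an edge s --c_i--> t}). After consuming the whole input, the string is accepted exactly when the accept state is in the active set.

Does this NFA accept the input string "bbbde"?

Answer: REJECT

Steps:
start: ε-closure({0}) = {0,2}
'b' @ 1: {3,4}
'b' @ 2: {}  — state set empty
rest 'bde' ignored (set empty)
after full input: {}  (accept=1 not in)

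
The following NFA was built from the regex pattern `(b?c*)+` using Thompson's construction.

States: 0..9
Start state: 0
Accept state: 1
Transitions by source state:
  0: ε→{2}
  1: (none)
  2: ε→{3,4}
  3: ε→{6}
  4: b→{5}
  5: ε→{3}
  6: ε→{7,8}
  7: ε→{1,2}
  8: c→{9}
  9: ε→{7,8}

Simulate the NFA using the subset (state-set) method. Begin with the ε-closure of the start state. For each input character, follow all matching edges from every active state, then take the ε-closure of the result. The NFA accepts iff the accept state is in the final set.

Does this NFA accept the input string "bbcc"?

Answer: ACCEPT

Derivation:
start: ε-closure({0}) = {0,1,2,3,4,6,7,8}
'b' @ 1: {1,2,3,4,5,6,7,8}  ✓accept
'b' @ 2: {1,2,3,4,5,6,7,8}  ✓accept
'c' @ 3: {1,2,3,4,6,7,8,9}  ✓accept
'c' @ 4: {1,2,3,4,6,7,8,9}  ✓accept
after full input: {1,2,3,4,6,7,8,9}  (accept=1 in)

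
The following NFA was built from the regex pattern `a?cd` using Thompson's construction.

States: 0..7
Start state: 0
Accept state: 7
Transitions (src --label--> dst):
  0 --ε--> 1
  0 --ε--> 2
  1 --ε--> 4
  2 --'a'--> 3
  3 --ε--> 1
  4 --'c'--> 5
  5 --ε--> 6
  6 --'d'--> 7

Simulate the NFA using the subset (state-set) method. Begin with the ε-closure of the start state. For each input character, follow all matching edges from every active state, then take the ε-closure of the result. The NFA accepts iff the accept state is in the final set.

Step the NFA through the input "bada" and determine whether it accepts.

S₀ = ε-closure({0}) = {0,1,2,4}
'b' @ 1: {}  — state set empty
rest 'ada' ignored (set empty)
end set {} — state 7 not in

Answer: REJECT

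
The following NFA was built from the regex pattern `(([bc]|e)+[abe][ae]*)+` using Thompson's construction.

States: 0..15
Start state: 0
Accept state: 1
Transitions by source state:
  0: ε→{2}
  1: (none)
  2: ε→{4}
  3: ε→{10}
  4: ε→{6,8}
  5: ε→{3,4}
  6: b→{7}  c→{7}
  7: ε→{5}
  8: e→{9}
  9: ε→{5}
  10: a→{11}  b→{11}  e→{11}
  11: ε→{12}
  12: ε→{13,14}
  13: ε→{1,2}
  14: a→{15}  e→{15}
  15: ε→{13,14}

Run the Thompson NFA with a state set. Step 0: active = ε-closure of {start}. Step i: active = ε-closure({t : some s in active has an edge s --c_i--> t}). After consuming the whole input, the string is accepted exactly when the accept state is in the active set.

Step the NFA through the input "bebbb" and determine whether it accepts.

start: ε-closure({0}) = {0,2,4,6,8}
'b' @ 1: {3,4,5,6,7,8,10}
'e' @ 2: {1,2,3,4,5,6,8,9,10,11,12,13,14}  ✓accept
'b' @ 3: {1,2,3,4,5,6,7,8,10,11,12,13,14}  ✓accept
'b' @ 4: {1,2,3,4,5,6,7,8,10,11,12,13,14}  ✓accept
'b' @ 5: {1,2,3,4,5,6,7,8,10,11,12,13,14}  ✓accept
final: {1,2,3,4,5,6,7,8,10,11,12,13,14}; accept 1 in set

Answer: ACCEPT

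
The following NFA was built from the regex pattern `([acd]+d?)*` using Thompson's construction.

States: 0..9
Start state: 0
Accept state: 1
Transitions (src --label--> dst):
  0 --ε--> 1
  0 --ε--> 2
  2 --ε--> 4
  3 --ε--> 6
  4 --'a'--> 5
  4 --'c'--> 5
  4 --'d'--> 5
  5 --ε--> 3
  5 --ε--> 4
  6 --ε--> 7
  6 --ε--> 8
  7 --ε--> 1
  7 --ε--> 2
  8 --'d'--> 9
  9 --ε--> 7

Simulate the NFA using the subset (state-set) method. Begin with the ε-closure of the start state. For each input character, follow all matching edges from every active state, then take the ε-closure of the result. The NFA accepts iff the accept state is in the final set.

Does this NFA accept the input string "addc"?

Answer: ACCEPT

Derivation:
S₀ = ε-closure({0}) = {0,1,2,4}
'a' @ 1: {1,2,3,4,5,6,7,8}  [accepting]
'd' @ 2: {1,2,3,4,5,6,7,8,9}  [accepting]
'd' @ 3: {1,2,3,4,5,6,7,8,9}  [accepting]
'c' @ 4: {1,2,3,4,5,6,7,8}  [accepting]
final: {1,2,3,4,5,6,7,8}; accept 1 in set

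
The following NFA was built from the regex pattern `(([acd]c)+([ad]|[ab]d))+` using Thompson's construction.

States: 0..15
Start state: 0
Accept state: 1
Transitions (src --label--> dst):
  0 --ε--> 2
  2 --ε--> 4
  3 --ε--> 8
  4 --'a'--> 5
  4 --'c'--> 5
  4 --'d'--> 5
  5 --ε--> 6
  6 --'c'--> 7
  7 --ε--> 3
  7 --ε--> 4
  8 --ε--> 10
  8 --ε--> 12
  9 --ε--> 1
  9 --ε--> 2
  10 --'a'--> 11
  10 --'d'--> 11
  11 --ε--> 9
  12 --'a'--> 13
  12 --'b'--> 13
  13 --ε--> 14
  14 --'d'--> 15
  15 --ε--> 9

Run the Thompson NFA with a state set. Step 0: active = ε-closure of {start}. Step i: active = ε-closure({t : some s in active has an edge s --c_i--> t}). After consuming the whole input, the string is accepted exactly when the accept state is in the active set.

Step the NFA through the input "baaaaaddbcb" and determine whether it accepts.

initial (ε-close {0}): {0,2,4}
'b' @ 1: {}  — dead — no transitions
rest 'aaaaaddbcb' ignored (set empty)
end set {} — state 1 not in

Answer: REJECT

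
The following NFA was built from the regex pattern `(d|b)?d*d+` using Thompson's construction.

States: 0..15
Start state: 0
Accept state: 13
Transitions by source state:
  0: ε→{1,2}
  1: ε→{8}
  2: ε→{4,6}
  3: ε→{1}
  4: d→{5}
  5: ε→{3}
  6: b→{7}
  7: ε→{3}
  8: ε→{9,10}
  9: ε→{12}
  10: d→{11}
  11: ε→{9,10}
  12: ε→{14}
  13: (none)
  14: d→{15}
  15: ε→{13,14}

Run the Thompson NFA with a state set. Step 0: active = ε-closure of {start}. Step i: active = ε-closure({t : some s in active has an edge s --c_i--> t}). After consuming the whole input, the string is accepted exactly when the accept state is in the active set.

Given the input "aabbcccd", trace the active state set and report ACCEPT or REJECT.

start: ε-closure({0}) = {0,1,2,4,6,8,9,10,12,14}
'a' @ 1: {}  — state set empty
rest 'abbcccd' ignored (set empty)
end set {} — state 13 not in

Answer: REJECT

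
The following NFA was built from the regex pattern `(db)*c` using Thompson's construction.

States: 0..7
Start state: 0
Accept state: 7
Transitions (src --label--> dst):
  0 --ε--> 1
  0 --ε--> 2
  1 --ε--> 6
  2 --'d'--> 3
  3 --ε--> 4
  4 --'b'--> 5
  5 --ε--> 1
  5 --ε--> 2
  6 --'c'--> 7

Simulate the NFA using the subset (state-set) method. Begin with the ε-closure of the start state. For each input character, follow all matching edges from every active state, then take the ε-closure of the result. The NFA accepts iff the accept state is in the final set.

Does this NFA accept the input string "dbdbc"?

Answer: ACCEPT

Trace:
initial (ε-close {0}): {0,1,2,6}
'd' @ 1: {3,4}
'b' @ 2: {1,2,5,6}
'd' @ 3: {3,4}
'b' @ 4: {1,2,5,6}
'c' @ 5: {7}  [accepting]
final: {7}; accept 7 in set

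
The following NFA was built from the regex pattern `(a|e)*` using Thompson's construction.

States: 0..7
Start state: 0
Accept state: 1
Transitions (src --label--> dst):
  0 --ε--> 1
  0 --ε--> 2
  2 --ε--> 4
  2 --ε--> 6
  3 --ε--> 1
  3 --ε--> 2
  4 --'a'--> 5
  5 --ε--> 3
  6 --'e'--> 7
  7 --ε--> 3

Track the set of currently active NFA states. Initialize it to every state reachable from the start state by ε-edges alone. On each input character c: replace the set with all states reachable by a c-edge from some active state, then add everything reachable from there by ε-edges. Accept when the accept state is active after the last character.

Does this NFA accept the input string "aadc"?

S₀ = ε-closure({0}) = {0,1,2,4,6}
'a' @ 1: {1,2,3,4,5,6}  (accept∈set)
'a' @ 2: {1,2,3,4,5,6}  (accept∈set)
'd' @ 3: {}  — no active states
rest 'c' ignored (set empty)
after full input: {}  (accept=1 not in)

Answer: REJECT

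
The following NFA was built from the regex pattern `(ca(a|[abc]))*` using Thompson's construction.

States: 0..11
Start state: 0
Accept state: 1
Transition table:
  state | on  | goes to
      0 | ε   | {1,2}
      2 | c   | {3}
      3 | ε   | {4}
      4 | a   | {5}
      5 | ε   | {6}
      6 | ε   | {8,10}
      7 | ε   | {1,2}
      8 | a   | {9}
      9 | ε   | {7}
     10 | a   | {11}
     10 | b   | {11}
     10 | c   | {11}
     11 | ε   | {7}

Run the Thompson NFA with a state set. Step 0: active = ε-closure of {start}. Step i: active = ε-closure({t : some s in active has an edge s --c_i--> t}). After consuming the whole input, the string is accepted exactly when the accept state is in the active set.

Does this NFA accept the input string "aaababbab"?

Answer: REJECT

Steps:
S₀ = ε-closure({0}) = {0,1,2}
'a' @ 1: {}  — no active states
rest 'aababbab' ignored (set empty)
final: {}; accept 1 not in set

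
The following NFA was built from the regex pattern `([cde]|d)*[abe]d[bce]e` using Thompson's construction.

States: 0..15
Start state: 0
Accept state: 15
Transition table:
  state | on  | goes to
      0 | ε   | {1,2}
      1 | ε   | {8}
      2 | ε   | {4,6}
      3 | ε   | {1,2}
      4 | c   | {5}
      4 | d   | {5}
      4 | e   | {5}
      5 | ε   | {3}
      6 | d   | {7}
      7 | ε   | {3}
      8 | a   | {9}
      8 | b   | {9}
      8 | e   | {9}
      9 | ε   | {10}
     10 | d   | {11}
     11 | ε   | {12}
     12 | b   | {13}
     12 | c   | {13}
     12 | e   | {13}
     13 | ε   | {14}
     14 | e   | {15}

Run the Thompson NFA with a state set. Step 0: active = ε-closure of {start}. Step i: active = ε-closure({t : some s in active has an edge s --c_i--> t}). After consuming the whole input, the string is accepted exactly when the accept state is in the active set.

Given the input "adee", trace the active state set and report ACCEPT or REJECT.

initial (ε-close {0}): {0,1,2,4,6,8}
'a' @ 1: {9,10}
'd' @ 2: {11,12}
'e' @ 3: {13,14}
'e' @ 4: {15}  ✓accept
end set {15} — state 15 in

Answer: ACCEPT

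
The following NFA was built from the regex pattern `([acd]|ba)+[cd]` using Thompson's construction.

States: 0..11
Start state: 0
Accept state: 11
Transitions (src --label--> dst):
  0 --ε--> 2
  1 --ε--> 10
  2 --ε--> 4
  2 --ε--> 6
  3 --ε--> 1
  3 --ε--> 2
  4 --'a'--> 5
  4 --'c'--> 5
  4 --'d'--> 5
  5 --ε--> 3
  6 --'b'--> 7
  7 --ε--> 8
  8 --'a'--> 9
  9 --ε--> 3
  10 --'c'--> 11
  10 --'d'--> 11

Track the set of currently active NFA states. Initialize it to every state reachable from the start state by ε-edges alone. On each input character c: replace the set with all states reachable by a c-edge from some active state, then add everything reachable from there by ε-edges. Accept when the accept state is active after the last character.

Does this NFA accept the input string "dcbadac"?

initial (ε-close {0}): {0,2,4,6}
'd' @ 1: {1,2,3,4,5,6,10}
'c' @ 2: {1,2,3,4,5,6,10,11}  ✓accept
'b' @ 3: {7,8}
'a' @ 4: {1,2,3,4,6,9,10}
'd' @ 5: {1,2,3,4,5,6,10,11}  ✓accept
'a' @ 6: {1,2,3,4,5,6,10}
'c' @ 7: {1,2,3,4,5,6,10,11}  ✓accept
after full input: {1,2,3,4,5,6,10,11}  (accept=11 in)

Answer: ACCEPT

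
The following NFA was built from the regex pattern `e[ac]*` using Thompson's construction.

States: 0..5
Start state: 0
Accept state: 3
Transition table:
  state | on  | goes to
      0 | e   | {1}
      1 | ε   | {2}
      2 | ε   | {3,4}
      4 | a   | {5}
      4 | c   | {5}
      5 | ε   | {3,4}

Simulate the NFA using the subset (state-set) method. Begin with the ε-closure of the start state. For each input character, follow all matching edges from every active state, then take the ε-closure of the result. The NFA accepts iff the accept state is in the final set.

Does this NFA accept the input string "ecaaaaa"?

start: ε-closure({0}) = {0}
'e' @ 1: {1,2,3,4}  (accept∈set)
'c' @ 2: {3,4,5}  (accept∈set)
'a' @ 3: {3,4,5}  (accept∈set)
'a' @ 4: {3,4,5}  (accept∈set)
'a' @ 5: {3,4,5}  (accept∈set)
'a' @ 6: {3,4,5}  (accept∈set)
'a' @ 7: {3,4,5}  (accept∈set)
end set {3,4,5} — state 3 in

Answer: ACCEPT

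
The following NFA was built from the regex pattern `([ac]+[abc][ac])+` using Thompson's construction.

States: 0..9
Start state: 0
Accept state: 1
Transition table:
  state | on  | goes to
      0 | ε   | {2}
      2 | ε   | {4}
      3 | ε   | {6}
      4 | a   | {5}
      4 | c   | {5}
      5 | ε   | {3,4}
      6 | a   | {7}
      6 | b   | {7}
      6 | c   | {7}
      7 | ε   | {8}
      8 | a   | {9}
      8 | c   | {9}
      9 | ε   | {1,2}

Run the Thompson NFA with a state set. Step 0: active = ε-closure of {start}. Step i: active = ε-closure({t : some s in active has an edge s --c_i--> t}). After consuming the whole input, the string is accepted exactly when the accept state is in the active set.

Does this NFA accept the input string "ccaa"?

Answer: ACCEPT

Derivation:
start: ε-closure({0}) = {0,2,4}
'c' @ 1: {3,4,5,6}
'c' @ 2: {3,4,5,6,7,8}
'a' @ 3: {1,2,3,4,5,6,7,8,9}  ✓accept
'a' @ 4: {1,2,3,4,5,6,7,8,9}  ✓accept
end set {1,2,3,4,5,6,7,8,9} — state 1 in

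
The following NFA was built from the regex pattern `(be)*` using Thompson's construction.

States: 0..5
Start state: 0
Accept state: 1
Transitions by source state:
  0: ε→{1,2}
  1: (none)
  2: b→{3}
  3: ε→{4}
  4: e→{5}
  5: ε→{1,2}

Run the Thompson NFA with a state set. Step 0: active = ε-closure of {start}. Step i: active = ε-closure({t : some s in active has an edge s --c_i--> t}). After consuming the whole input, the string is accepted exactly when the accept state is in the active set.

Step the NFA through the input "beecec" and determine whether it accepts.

S₀ = ε-closure({0}) = {0,1,2}
'b' @ 1: {3,4}
'e' @ 2: {1,2,5}  [accepting]
'e' @ 3: {}  — state set empty
rest 'cec' ignored (set empty)
final: {}; accept 1 not in set

Answer: REJECT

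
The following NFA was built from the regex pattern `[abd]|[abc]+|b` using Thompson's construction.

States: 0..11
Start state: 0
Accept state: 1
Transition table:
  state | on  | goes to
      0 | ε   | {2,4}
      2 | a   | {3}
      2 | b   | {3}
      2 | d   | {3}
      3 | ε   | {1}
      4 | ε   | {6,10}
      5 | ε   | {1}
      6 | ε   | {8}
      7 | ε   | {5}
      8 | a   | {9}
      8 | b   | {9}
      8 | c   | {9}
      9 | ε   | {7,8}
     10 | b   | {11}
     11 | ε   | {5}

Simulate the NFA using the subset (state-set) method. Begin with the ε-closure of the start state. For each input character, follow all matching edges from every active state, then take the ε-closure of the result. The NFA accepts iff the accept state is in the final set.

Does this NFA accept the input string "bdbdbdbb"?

S₀ = ε-closure({0}) = {0,2,4,6,8,10}
'b' @ 1: {1,3,5,7,8,9,11}  (accept∈set)
'd' @ 2: {}  — no active states
rest 'bdbdbb' ignored (set empty)
end set {} — state 1 not in

Answer: REJECT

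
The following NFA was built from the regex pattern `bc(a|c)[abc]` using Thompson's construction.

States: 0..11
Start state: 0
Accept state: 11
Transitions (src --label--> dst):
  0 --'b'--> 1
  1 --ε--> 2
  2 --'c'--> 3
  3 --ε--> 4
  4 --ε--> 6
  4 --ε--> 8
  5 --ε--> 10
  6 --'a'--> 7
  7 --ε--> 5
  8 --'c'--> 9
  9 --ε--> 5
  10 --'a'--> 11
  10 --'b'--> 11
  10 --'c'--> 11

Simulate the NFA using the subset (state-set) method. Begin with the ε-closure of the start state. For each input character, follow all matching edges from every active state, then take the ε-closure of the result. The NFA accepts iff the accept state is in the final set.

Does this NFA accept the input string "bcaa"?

S₀ = ε-closure({0}) = {0}
'b' @ 1: {1,2}
'c' @ 2: {3,4,6,8}
'a' @ 3: {5,7,10}
'a' @ 4: {11}  [accepting]
end set {11} — state 11 in

Answer: ACCEPT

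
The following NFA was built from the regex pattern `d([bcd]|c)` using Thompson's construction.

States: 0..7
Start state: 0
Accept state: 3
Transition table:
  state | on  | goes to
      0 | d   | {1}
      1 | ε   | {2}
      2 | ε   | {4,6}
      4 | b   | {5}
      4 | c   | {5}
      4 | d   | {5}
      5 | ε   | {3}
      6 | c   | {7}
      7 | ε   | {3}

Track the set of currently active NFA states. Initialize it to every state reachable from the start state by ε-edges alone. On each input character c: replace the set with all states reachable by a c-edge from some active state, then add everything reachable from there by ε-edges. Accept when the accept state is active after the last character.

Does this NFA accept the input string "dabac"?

Answer: REJECT

Derivation:
start: ε-closure({0}) = {0}
'd' @ 1: {1,2,4,6}
'a' @ 2: {}  — no active states
rest 'bac' ignored (set empty)
after full input: {}  (accept=3 not in)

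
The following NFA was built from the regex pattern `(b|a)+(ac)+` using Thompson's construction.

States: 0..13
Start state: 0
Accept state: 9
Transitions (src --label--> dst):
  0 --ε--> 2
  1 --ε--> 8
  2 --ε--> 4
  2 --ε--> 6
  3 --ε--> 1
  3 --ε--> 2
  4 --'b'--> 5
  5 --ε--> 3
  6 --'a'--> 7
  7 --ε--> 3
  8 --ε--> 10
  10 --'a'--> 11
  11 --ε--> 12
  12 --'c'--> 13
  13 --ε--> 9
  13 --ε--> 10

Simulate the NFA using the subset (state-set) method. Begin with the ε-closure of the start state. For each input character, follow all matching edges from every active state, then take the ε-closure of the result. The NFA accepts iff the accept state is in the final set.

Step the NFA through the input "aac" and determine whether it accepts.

Answer: ACCEPT

Derivation:
initial (ε-close {0}): {0,2,4,6}
'a' @ 1: {1,2,3,4,6,7,8,10}
'a' @ 2: {1,2,3,4,6,7,8,10,11,12}
'c' @ 3: {9,10,13}  [accepting]
final: {9,10,13}; accept 9 in set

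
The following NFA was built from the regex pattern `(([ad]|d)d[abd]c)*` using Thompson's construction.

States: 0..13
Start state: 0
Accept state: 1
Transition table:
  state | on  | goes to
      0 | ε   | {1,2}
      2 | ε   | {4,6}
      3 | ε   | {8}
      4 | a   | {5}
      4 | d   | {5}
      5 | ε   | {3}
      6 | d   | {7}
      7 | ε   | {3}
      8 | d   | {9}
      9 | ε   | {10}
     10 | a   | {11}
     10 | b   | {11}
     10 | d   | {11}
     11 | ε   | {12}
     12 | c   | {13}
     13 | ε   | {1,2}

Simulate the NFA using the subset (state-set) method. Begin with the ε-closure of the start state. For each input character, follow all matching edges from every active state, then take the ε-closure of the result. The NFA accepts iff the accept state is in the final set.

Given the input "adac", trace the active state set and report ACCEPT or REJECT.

Answer: ACCEPT

Steps:
start: ε-closure({0}) = {0,1,2,4,6}
'a' @ 1: {3,5,8}
'd' @ 2: {9,10}
'a' @ 3: {11,12}
'c' @ 4: {1,2,4,6,13}  ✓accept
after full input: {1,2,4,6,13}  (accept=1 in)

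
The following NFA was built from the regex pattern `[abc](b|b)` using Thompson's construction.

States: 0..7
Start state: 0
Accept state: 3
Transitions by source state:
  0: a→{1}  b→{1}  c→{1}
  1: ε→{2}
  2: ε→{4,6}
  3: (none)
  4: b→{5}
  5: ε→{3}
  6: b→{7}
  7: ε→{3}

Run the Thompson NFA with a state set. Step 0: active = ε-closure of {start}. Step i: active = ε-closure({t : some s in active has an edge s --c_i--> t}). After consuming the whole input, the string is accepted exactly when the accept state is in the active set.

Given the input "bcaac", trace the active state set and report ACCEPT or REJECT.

S₀ = ε-closure({0}) = {0}
'b' @ 1: {1,2,4,6}
'c' @ 2: {}  — state set empty
rest 'aac' ignored (set empty)
end set {} — state 3 not in

Answer: REJECT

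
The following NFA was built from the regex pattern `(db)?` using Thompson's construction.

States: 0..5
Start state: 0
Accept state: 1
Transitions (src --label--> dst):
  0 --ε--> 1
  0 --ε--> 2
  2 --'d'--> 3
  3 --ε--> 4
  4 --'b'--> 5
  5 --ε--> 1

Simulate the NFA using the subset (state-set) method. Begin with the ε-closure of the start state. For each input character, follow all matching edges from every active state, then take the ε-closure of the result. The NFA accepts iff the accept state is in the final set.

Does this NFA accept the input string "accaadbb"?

Answer: REJECT

Trace:
start: ε-closure({0}) = {0,1,2}
'a' @ 1: {}  — dead — no transitions
rest 'ccaadbb' ignored (set empty)
after full input: {}  (accept=1 not in)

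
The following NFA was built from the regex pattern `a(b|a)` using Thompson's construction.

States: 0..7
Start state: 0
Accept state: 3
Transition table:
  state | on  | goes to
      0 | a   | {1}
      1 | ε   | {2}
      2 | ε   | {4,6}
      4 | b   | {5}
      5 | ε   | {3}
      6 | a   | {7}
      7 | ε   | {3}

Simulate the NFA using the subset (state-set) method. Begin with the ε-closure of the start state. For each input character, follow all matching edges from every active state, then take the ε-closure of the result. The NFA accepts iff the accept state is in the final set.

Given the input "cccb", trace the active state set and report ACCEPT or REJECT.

initial (ε-close {0}): {0}
'c' @ 1: {}  — no active states
rest 'ccb' ignored (set empty)
end set {} — state 3 not in

Answer: REJECT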